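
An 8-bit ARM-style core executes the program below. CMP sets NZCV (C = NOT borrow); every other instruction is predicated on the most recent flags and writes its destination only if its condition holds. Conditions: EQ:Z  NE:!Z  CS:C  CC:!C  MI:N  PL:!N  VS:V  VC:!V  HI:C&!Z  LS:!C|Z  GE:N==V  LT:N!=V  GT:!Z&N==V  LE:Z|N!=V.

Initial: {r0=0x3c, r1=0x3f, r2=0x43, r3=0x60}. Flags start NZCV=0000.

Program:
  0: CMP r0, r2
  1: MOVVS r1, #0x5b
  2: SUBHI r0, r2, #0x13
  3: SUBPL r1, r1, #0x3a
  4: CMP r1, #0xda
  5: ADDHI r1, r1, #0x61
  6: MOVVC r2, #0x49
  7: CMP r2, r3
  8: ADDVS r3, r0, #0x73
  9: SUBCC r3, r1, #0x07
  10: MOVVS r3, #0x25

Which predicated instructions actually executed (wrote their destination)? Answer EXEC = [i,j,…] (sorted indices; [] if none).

0: ✓ CMP  NZCV=1000
1: · MOVVS
2: · SUBHI
3: · SUBPL
4: ✓ CMP  NZCV=0000
5: · ADDHI
6: ✓ MOVVC  r2←0x49
7: ✓ CMP  NZCV=1000
8: · ADDVS
9: ✓ SUBCC  r3←0x38
10: · MOVVS

EXEC = [6,9]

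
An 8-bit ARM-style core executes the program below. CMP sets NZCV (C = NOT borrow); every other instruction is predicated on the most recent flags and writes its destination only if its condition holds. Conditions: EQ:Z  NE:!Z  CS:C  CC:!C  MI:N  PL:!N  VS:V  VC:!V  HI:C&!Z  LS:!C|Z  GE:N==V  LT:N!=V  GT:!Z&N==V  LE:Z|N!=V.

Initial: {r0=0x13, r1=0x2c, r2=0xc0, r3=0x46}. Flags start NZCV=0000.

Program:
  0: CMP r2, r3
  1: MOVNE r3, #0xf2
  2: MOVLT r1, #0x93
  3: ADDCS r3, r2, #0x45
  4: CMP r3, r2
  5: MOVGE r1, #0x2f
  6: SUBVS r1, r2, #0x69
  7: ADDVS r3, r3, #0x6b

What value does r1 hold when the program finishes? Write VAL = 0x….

[0] flags=0011 → (cmp)
[1] flags=0011 NE?T → r3=0xf2
[2] flags=0011 LT?T → r1=0x93
[3] flags=0011 CS?T → r3=0x05
[4] flags=0000 → (cmp)
[5] flags=0000 GE?T → r1=0x2f
[6] flags=0000 VS?F → skip
[7] flags=0000 VS?F → skip

VAL = 0x2f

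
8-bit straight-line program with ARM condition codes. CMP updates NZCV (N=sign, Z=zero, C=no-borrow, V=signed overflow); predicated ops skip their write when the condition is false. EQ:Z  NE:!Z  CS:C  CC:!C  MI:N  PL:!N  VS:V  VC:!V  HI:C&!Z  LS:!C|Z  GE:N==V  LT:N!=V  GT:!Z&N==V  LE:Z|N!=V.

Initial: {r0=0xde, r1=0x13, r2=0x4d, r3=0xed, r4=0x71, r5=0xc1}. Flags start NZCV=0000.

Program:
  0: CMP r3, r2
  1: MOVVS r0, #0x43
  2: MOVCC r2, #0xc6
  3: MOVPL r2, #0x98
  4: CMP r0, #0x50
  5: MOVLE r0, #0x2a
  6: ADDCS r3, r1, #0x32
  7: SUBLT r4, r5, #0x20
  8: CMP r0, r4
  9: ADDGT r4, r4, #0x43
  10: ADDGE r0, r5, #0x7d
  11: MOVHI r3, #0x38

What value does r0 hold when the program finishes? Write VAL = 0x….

0: ✓ CMP  NZCV=1010
1: · MOVVS
2: · MOVCC
3: · MOVPL
4: ✓ CMP  NZCV=1010
5: ✓ MOVLE  r0←0x2a
6: ✓ ADDCS  r3←0x45
7: ✓ SUBLT  r4←0xa1
8: ✓ CMP  NZCV=1001
9: ✓ ADDGT  r4←0xe4
10: ✓ ADDGE  r0←0x3e
11: · MOVHI

VAL = 0x3e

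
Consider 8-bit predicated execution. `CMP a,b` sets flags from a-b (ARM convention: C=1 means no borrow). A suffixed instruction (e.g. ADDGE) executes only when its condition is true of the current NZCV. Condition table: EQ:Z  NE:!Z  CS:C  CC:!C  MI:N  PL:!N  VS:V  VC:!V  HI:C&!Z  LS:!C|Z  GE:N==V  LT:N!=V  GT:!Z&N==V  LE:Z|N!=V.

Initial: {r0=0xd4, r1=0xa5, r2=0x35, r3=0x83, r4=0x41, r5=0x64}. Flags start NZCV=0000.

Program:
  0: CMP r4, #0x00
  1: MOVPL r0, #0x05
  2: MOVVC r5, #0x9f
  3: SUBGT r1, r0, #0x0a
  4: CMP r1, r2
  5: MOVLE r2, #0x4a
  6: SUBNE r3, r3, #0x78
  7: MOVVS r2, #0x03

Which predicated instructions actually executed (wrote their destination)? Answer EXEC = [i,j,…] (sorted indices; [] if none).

EXEC = [1,2,3,5,6]

0: ✓ CMP  NZCV=0010
1: ✓ MOVPL  r0←0x05
2: ✓ MOVVC  r5←0x9f
3: ✓ SUBGT  r1←0xfb
4: ✓ CMP  NZCV=1010
5: ✓ MOVLE  r2←0x4a
6: ✓ SUBNE  r3←0x0b
7: · MOVVS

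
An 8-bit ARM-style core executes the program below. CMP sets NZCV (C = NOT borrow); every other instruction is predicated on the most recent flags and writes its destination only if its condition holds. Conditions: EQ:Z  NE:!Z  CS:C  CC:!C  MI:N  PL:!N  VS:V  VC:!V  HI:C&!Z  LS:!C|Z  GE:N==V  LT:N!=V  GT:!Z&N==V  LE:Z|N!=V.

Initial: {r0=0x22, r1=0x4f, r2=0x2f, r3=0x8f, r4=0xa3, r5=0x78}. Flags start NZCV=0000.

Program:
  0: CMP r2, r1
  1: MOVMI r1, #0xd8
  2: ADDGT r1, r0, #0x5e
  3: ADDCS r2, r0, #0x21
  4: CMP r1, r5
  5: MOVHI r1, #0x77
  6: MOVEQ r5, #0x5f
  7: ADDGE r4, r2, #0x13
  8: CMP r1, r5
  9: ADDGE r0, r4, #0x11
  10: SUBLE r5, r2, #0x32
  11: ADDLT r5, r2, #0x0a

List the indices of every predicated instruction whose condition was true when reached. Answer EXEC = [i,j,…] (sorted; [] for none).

0: ✓ CMP  NZCV=1000
1: ✓ MOVMI  r1←0xd8
2: · ADDGT
3: · ADDCS
4: ✓ CMP  NZCV=0011
5: ✓ MOVHI  r1←0x77
6: · MOVEQ
7: · ADDGE
8: ✓ CMP  NZCV=1000
9: · ADDGE
10: ✓ SUBLE  r5←0xfd
11: ✓ ADDLT  r5←0x39

EXEC = [1,5,10,11]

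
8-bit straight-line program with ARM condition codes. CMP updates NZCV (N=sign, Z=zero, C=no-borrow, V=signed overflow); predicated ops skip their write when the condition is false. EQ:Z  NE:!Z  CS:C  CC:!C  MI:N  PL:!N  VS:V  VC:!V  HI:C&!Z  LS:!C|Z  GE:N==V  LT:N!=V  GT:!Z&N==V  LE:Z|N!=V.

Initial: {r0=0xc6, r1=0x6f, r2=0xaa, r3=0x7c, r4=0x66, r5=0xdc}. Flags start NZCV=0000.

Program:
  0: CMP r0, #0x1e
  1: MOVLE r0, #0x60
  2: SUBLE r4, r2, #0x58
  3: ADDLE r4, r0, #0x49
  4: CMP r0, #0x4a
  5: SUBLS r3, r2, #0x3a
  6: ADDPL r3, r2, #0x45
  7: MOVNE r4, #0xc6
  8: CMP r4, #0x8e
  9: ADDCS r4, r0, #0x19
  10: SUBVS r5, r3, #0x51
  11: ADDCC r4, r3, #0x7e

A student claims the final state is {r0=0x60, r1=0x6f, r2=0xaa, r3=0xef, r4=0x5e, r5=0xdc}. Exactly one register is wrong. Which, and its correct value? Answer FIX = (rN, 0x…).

FIX = (r4, 0x79)

[0] flags=1010 → (cmp)
[1] flags=1010 LE?T → r0=0x60
[2] flags=1010 LE?T → r4=0x52
[3] flags=1010 LE?T → r4=0xa9
[4] flags=0010 → (cmp)
[5] flags=0010 LS?F → skip
[6] flags=0010 PL?T → r3=0xef
[7] flags=0010 NE?T → r4=0xc6
[8] flags=0010 → (cmp)
[9] flags=0010 CS?T → r4=0x79
[10] flags=0010 VS?F → skip
[11] flags=0010 CC?F → skip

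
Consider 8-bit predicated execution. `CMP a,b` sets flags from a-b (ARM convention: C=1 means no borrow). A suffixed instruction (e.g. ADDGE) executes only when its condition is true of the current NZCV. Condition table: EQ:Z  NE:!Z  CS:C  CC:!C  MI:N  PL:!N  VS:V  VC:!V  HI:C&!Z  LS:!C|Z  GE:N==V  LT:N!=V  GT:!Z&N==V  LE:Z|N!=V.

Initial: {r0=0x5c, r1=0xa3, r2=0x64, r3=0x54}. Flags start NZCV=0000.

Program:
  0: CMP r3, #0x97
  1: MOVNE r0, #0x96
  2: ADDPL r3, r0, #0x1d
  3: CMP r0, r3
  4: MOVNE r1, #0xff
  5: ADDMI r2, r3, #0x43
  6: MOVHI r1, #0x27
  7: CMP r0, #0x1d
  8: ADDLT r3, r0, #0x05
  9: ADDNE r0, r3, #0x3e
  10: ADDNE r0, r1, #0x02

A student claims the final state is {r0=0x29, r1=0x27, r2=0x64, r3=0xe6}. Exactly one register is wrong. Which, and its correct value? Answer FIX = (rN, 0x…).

FIX = (r3, 0x9b)

[0] flags=1001 → (cmp)
[1] flags=1001 NE?T → r0=0x96
[2] flags=1001 PL?F → skip
[3] flags=0011 → (cmp)
[4] flags=0011 NE?T → r1=0xff
[5] flags=0011 MI?F → skip
[6] flags=0011 HI?T → r1=0x27
[7] flags=0011 → (cmp)
[8] flags=0011 LT?T → r3=0x9b
[9] flags=0011 NE?T → r0=0xd9
[10] flags=0011 NE?T → r0=0x29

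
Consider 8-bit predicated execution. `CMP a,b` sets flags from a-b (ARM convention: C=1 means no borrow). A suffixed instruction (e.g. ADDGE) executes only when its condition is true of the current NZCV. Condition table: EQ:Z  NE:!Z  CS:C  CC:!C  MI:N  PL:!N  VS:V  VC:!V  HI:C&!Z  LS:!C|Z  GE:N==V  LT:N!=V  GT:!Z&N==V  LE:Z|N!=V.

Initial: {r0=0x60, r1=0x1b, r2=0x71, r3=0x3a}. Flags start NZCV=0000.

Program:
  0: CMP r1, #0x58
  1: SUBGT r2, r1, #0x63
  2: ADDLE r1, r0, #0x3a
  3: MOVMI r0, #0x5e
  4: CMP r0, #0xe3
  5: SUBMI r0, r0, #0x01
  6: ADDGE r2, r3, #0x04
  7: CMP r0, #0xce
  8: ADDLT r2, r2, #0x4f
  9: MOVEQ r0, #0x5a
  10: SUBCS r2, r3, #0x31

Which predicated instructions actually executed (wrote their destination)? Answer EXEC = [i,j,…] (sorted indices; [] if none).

EXEC = [2,3,6]

0: ✓ CMP  NZCV=1000
1: · SUBGT
2: ✓ ADDLE  r1←0x9a
3: ✓ MOVMI  r0←0x5e
4: ✓ CMP  NZCV=0000
5: · SUBMI
6: ✓ ADDGE  r2←0x3e
7: ✓ CMP  NZCV=1001
8: · ADDLT
9: · MOVEQ
10: · SUBCS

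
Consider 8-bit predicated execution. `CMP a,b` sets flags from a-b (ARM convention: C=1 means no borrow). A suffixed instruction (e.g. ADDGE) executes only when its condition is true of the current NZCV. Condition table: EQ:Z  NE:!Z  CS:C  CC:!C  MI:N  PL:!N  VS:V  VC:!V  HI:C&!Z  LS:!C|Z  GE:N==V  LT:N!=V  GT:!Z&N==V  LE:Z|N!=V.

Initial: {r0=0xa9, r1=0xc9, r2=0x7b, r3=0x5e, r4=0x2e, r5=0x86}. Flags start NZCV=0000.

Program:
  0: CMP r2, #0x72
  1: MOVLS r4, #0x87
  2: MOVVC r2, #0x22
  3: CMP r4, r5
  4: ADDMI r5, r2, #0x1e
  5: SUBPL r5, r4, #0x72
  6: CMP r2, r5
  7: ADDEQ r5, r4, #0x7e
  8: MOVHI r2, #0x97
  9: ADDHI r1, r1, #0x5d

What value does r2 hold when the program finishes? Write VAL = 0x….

0: ✓ CMP  NZCV=0010
1: · MOVLS
2: ✓ MOVVC  r2←0x22
3: ✓ CMP  NZCV=1001
4: ✓ ADDMI  r5←0x40
5: · SUBPL
6: ✓ CMP  NZCV=1000
7: · ADDEQ
8: · MOVHI
9: · ADDHI

VAL = 0x22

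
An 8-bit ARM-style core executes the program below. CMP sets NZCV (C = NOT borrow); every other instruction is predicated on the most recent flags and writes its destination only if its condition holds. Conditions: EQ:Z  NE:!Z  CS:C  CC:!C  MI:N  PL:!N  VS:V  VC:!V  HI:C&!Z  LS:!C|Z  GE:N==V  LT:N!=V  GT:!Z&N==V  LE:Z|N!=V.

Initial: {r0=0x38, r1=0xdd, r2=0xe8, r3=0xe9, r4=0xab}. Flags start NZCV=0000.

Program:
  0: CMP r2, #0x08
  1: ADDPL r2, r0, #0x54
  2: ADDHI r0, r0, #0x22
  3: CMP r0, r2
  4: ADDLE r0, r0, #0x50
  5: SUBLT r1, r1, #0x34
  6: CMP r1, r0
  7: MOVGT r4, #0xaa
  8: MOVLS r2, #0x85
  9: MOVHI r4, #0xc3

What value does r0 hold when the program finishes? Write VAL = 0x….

VAL = 0x5a

0: ✓ CMP  NZCV=1010
1: · ADDPL
2: ✓ ADDHI  r0←0x5a
3: ✓ CMP  NZCV=0000
4: · ADDLE
5: · SUBLT
6: ✓ CMP  NZCV=1010
7: · MOVGT
8: · MOVLS
9: ✓ MOVHI  r4←0xc3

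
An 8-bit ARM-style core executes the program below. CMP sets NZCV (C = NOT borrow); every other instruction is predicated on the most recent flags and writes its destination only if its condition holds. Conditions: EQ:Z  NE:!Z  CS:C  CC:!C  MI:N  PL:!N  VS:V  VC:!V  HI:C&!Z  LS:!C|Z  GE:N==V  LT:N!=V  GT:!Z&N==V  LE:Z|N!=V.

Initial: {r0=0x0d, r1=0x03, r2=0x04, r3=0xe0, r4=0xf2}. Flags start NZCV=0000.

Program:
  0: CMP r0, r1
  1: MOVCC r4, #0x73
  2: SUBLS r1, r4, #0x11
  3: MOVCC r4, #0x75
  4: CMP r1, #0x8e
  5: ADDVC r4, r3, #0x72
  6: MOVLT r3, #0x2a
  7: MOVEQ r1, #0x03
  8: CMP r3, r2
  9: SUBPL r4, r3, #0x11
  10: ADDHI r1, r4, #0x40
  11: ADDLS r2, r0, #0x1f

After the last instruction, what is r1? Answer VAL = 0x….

[0] flags=0010 → (cmp)
[1] flags=0010 CC?F → skip
[2] flags=0010 LS?F → skip
[3] flags=0010 CC?F → skip
[4] flags=0000 → (cmp)
[5] flags=0000 VC?T → r4=0x52
[6] flags=0000 LT?F → skip
[7] flags=0000 EQ?F → skip
[8] flags=1010 → (cmp)
[9] flags=1010 PL?F → skip
[10] flags=1010 HI?T → r1=0x92
[11] flags=1010 LS?F → skip

VAL = 0x92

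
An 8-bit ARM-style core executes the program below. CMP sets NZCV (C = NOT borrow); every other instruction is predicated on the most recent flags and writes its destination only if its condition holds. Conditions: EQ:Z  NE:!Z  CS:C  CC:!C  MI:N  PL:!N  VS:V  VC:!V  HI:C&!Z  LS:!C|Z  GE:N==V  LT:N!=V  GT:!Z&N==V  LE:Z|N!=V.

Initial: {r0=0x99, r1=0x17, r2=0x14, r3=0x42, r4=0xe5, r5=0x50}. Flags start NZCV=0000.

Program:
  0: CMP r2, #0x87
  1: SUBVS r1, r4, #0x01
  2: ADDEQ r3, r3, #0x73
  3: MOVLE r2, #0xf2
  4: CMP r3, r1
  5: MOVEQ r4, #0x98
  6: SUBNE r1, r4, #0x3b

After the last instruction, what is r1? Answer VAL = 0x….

VAL = 0xaa

[0] flags=1001 → (cmp)
[1] flags=1001 VS?T → r1=0xe4
[2] flags=1001 EQ?F → skip
[3] flags=1001 LE?F → skip
[4] flags=0000 → (cmp)
[5] flags=0000 EQ?F → skip
[6] flags=0000 NE?T → r1=0xaa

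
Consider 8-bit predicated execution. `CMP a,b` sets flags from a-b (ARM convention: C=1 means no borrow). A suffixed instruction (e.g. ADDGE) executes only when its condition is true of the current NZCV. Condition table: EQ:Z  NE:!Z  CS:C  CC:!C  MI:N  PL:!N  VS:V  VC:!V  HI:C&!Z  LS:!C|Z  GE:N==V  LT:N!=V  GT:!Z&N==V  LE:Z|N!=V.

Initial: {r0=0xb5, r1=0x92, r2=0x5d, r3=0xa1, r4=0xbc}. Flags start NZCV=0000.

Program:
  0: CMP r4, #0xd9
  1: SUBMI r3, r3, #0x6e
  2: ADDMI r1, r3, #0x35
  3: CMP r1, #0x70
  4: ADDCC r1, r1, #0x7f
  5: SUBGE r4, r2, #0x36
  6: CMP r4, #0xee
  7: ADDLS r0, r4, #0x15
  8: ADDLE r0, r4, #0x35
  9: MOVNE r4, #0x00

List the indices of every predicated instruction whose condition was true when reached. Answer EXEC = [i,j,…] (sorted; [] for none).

EXEC = [1,2,4,7,8,9]

0: ✓ CMP  NZCV=1000
1: ✓ SUBMI  r3←0x33
2: ✓ ADDMI  r1←0x68
3: ✓ CMP  NZCV=1000
4: ✓ ADDCC  r1←0xe7
5: · SUBGE
6: ✓ CMP  NZCV=1000
7: ✓ ADDLS  r0←0xd1
8: ✓ ADDLE  r0←0xf1
9: ✓ MOVNE  r4←0x00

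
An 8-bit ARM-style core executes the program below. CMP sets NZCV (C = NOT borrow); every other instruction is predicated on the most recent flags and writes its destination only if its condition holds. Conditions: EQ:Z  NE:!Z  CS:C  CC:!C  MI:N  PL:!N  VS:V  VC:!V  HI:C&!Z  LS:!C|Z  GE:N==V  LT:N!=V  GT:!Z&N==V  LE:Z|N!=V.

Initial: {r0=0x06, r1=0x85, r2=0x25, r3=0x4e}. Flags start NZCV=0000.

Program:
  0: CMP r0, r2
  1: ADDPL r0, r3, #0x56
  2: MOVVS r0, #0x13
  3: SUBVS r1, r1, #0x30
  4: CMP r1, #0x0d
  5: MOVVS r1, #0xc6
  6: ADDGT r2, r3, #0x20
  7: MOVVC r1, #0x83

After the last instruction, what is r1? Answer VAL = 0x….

VAL = 0xc6

0: ✓ CMP  NZCV=1000
1: · ADDPL
2: · MOVVS
3: · SUBVS
4: ✓ CMP  NZCV=0011
5: ✓ MOVVS  r1←0xc6
6: · ADDGT
7: · MOVVC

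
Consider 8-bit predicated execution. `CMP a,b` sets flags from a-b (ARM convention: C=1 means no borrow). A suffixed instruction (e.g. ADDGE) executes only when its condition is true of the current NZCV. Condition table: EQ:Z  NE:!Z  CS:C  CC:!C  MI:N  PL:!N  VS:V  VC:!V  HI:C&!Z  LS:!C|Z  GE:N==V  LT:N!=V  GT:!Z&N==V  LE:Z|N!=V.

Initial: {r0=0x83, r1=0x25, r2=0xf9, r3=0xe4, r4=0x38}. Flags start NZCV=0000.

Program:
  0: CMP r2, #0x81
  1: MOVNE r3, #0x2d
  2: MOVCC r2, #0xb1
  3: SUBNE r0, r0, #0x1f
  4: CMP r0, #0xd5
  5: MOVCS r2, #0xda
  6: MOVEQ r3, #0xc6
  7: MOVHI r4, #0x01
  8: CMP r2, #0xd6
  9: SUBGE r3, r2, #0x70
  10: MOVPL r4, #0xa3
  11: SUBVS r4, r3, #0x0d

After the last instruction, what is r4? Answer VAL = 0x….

[0] flags=0010 → (cmp)
[1] flags=0010 NE?T → r3=0x2d
[2] flags=0010 CC?F → skip
[3] flags=0010 NE?T → r0=0x64
[4] flags=1001 → (cmp)
[5] flags=1001 CS?F → skip
[6] flags=1001 EQ?F → skip
[7] flags=1001 HI?F → skip
[8] flags=0010 → (cmp)
[9] flags=0010 GE?T → r3=0x89
[10] flags=0010 PL?T → r4=0xa3
[11] flags=0010 VS?F → skip

VAL = 0xa3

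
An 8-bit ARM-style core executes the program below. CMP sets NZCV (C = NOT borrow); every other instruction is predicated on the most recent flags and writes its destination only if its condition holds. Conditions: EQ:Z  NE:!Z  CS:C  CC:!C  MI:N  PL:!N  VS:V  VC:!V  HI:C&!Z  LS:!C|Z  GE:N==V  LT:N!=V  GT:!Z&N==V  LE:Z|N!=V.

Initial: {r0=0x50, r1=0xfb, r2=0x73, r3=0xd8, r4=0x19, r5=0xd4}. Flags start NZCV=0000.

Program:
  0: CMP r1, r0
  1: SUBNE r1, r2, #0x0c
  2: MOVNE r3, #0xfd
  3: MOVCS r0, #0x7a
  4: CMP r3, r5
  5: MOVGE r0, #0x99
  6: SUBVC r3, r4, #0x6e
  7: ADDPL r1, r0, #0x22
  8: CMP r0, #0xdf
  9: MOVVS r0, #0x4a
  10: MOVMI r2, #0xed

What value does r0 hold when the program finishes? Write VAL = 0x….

VAL = 0x99

0: ✓ CMP  NZCV=1010
1: ✓ SUBNE  r1←0x67
2: ✓ MOVNE  r3←0xfd
3: ✓ MOVCS  r0←0x7a
4: ✓ CMP  NZCV=0010
5: ✓ MOVGE  r0←0x99
6: ✓ SUBVC  r3←0xab
7: ✓ ADDPL  r1←0xbb
8: ✓ CMP  NZCV=1000
9: · MOVVS
10: ✓ MOVMI  r2←0xed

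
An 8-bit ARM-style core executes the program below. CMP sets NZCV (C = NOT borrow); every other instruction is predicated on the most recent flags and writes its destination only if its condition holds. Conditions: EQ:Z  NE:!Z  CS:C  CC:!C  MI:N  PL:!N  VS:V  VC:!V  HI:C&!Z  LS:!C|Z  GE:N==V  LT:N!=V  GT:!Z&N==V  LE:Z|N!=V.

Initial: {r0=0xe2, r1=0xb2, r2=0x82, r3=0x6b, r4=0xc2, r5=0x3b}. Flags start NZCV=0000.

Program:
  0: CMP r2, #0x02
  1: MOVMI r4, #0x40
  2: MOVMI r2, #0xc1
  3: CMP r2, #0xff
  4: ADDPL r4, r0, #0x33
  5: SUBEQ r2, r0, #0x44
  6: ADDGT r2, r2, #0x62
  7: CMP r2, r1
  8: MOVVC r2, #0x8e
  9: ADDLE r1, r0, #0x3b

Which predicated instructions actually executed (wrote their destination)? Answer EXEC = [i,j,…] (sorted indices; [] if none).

0: ✓ CMP  NZCV=1010
1: ✓ MOVMI  r4←0x40
2: ✓ MOVMI  r2←0xc1
3: ✓ CMP  NZCV=1000
4: · ADDPL
5: · SUBEQ
6: · ADDGT
7: ✓ CMP  NZCV=0010
8: ✓ MOVVC  r2←0x8e
9: · ADDLE

EXEC = [1,2,8]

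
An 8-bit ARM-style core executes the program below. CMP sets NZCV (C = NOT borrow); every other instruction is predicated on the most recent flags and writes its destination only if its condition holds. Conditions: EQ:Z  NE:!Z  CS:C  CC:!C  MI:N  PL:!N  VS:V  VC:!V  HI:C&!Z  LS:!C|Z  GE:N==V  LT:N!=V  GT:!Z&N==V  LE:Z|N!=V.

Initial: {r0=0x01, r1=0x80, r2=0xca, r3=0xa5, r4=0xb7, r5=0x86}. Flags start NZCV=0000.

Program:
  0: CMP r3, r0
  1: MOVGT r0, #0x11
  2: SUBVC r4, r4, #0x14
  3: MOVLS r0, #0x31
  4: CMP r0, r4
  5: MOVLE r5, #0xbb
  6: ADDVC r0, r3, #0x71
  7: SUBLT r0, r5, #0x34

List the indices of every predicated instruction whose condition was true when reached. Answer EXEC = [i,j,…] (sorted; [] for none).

EXEC = [2,6]

0: ✓ CMP  NZCV=1010
1: · MOVGT
2: ✓ SUBVC  r4←0xa3
3: · MOVLS
4: ✓ CMP  NZCV=0000
5: · MOVLE
6: ✓ ADDVC  r0←0x16
7: · SUBLT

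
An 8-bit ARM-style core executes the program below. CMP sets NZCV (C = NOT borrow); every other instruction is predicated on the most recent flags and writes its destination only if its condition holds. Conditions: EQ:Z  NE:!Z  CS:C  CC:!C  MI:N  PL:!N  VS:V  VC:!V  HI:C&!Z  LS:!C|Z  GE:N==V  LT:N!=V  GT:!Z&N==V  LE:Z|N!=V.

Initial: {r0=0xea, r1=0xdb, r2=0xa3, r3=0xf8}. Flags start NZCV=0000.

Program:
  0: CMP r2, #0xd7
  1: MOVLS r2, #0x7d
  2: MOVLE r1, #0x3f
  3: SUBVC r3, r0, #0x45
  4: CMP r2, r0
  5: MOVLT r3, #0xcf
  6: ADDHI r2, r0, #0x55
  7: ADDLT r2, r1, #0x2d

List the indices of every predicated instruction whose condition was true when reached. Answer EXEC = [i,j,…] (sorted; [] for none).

EXEC = [1,2,3]

0: ✓ CMP  NZCV=1000
1: ✓ MOVLS  r2←0x7d
2: ✓ MOVLE  r1←0x3f
3: ✓ SUBVC  r3←0xa5
4: ✓ CMP  NZCV=1001
5: · MOVLT
6: · ADDHI
7: · ADDLT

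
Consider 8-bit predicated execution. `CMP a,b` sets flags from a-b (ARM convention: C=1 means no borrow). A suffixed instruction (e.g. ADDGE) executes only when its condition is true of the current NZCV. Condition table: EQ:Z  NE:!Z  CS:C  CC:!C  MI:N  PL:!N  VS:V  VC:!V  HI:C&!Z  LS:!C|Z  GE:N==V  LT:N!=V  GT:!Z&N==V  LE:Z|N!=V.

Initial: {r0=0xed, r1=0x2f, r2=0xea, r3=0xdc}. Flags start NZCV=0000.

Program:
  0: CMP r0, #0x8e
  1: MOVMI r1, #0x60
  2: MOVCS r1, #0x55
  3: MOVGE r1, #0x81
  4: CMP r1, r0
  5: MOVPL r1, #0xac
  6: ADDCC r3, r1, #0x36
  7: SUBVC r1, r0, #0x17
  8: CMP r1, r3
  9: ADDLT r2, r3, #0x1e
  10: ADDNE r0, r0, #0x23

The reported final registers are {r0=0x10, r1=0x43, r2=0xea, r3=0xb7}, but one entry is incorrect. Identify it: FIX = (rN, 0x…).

FIX = (r1, 0xd6)

[0] flags=0010 → (cmp)
[1] flags=0010 MI?F → skip
[2] flags=0010 CS?T → r1=0x55
[3] flags=0010 GE?T → r1=0x81
[4] flags=1000 → (cmp)
[5] flags=1000 PL?F → skip
[6] flags=1000 CC?T → r3=0xb7
[7] flags=1000 VC?T → r1=0xd6
[8] flags=0010 → (cmp)
[9] flags=0010 LT?F → skip
[10] flags=0010 NE?T → r0=0x10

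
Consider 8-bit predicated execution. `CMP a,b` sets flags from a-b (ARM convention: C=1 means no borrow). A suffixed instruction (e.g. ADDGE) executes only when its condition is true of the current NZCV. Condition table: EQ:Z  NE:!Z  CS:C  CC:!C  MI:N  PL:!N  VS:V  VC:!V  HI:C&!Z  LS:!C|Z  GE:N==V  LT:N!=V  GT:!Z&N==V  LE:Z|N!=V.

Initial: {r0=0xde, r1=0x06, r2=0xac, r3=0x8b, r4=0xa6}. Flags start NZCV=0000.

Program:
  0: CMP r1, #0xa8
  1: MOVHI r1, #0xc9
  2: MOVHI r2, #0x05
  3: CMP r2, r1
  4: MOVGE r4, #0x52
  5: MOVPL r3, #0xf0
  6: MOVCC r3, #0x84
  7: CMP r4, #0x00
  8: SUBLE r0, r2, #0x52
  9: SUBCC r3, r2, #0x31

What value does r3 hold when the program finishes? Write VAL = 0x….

VAL = 0x8b

[0] flags=0000 → (cmp)
[1] flags=0000 HI?F → skip
[2] flags=0000 HI?F → skip
[3] flags=1010 → (cmp)
[4] flags=1010 GE?F → skip
[5] flags=1010 PL?F → skip
[6] flags=1010 CC?F → skip
[7] flags=1010 → (cmp)
[8] flags=1010 LE?T → r0=0x5a
[9] flags=1010 CC?F → skip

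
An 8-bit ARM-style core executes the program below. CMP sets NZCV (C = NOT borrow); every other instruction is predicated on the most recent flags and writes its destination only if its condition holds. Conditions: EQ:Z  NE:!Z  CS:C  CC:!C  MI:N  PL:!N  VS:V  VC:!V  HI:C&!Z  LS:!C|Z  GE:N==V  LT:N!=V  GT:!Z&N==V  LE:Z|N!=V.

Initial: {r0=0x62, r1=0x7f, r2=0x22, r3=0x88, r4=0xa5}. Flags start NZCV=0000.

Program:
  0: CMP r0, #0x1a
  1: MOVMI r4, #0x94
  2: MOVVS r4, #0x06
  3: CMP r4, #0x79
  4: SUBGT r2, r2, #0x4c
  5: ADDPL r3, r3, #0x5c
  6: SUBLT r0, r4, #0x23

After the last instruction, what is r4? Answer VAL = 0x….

0: ✓ CMP  NZCV=0010
1: · MOVMI
2: · MOVVS
3: ✓ CMP  NZCV=0011
4: · SUBGT
5: ✓ ADDPL  r3←0xe4
6: ✓ SUBLT  r0←0x82

VAL = 0xa5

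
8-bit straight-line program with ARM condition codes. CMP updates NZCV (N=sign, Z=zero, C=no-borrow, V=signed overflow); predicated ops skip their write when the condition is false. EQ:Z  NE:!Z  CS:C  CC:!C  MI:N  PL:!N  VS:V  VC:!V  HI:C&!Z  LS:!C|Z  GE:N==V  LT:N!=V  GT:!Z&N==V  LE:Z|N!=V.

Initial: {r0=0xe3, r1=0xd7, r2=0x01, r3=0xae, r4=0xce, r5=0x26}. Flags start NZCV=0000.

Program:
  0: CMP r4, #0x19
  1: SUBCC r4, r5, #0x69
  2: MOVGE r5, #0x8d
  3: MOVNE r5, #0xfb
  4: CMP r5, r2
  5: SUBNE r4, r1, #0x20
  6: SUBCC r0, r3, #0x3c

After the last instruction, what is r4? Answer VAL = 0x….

VAL = 0xb7

[0] flags=1010 → (cmp)
[1] flags=1010 CC?F → skip
[2] flags=1010 GE?F → skip
[3] flags=1010 NE?T → r5=0xfb
[4] flags=1010 → (cmp)
[5] flags=1010 NE?T → r4=0xb7
[6] flags=1010 CC?F → skip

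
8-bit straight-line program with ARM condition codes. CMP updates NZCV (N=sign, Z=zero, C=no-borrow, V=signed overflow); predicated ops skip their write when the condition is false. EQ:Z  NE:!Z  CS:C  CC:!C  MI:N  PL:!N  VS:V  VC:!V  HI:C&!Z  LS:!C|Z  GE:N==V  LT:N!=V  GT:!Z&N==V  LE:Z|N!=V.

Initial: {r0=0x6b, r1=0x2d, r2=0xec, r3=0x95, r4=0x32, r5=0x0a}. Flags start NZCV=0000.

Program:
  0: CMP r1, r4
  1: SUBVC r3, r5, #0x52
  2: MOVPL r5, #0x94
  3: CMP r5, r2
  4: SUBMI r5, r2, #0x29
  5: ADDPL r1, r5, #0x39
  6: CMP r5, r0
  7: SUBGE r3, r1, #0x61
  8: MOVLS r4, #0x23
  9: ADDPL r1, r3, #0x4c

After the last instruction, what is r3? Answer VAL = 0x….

[0] flags=1000 → (cmp)
[1] flags=1000 VC?T → r3=0xb8
[2] flags=1000 PL?F → skip
[3] flags=0000 → (cmp)
[4] flags=0000 MI?F → skip
[5] flags=0000 PL?T → r1=0x43
[6] flags=1000 → (cmp)
[7] flags=1000 GE?F → skip
[8] flags=1000 LS?T → r4=0x23
[9] flags=1000 PL?F → skip

VAL = 0xb8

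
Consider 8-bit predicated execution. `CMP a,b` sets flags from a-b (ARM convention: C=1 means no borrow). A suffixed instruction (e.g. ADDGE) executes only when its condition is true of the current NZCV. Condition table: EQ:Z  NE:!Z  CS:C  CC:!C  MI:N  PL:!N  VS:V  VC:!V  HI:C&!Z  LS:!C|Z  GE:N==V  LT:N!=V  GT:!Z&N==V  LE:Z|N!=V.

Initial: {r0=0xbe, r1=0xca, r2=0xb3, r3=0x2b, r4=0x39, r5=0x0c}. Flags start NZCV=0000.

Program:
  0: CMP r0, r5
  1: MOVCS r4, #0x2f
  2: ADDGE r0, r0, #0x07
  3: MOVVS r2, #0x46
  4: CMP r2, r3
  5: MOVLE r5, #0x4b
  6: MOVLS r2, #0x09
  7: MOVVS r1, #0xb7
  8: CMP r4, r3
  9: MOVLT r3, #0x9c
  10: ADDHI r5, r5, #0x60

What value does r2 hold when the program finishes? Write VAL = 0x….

VAL = 0xb3

[0] flags=1010 → (cmp)
[1] flags=1010 CS?T → r4=0x2f
[2] flags=1010 GE?F → skip
[3] flags=1010 VS?F → skip
[4] flags=1010 → (cmp)
[5] flags=1010 LE?T → r5=0x4b
[6] flags=1010 LS?F → skip
[7] flags=1010 VS?F → skip
[8] flags=0010 → (cmp)
[9] flags=0010 LT?F → skip
[10] flags=0010 HI?T → r5=0xab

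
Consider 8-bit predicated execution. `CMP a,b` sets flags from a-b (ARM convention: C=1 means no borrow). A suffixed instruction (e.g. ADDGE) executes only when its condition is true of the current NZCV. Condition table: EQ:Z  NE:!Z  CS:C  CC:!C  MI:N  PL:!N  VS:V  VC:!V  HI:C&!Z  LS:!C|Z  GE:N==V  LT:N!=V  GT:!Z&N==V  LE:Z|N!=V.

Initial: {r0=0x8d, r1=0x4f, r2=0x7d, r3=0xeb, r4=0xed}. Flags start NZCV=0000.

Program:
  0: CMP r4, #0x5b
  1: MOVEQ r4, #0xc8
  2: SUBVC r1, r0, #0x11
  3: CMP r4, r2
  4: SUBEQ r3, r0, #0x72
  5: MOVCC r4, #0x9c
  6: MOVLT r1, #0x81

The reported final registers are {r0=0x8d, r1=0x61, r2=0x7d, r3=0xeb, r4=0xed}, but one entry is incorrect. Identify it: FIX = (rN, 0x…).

FIX = (r1, 0x81)

0: ✓ CMP  NZCV=1010
1: · MOVEQ
2: ✓ SUBVC  r1←0x7c
3: ✓ CMP  NZCV=0011
4: · SUBEQ
5: · MOVCC
6: ✓ MOVLT  r1←0x81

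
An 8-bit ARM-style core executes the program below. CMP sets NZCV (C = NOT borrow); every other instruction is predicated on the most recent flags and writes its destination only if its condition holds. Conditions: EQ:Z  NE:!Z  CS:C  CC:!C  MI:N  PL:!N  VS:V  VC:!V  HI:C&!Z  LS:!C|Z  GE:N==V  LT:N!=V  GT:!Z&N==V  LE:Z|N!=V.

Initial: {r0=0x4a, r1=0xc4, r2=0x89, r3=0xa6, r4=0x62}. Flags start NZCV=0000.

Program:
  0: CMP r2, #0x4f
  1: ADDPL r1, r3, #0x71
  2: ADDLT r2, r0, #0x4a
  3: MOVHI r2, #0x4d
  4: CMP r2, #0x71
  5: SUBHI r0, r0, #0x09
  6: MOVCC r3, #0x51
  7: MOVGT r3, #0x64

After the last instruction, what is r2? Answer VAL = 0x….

[0] flags=0011 → (cmp)
[1] flags=0011 PL?T → r1=0x17
[2] flags=0011 LT?T → r2=0x94
[3] flags=0011 HI?T → r2=0x4d
[4] flags=1000 → (cmp)
[5] flags=1000 HI?F → skip
[6] flags=1000 CC?T → r3=0x51
[7] flags=1000 GT?F → skip

VAL = 0x4d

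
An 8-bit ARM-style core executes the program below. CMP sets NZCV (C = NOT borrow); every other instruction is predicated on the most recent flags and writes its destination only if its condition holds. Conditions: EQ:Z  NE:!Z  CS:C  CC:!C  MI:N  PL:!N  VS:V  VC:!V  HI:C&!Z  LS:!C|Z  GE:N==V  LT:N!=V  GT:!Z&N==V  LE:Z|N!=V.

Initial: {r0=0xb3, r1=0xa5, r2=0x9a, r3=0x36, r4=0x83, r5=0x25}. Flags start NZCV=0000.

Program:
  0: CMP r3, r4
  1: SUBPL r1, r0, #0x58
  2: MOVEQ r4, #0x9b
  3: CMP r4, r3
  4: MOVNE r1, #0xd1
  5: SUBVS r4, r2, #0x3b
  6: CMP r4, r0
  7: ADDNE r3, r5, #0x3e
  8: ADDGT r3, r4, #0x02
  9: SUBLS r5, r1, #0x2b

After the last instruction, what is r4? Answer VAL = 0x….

VAL = 0x5f

0: ✓ CMP  NZCV=1001
1: · SUBPL
2: · MOVEQ
3: ✓ CMP  NZCV=0011
4: ✓ MOVNE  r1←0xd1
5: ✓ SUBVS  r4←0x5f
6: ✓ CMP  NZCV=1001
7: ✓ ADDNE  r3←0x63
8: ✓ ADDGT  r3←0x61
9: ✓ SUBLS  r5←0xa6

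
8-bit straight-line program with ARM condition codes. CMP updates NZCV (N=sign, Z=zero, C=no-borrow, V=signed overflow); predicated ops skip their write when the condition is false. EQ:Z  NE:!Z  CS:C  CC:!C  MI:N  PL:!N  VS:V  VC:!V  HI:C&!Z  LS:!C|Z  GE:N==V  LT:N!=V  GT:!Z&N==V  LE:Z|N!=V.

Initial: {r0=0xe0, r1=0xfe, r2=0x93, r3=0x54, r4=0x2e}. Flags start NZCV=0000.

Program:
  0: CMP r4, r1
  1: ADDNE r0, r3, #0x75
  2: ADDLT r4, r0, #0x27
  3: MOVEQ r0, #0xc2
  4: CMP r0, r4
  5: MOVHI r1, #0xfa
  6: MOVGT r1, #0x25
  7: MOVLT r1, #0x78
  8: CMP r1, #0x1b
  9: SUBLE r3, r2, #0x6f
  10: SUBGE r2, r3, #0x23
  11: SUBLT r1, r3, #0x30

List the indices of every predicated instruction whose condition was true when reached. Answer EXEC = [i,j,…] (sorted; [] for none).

EXEC = [1,5,7,10]

[0] flags=0000 → (cmp)
[1] flags=0000 NE?T → r0=0xc9
[2] flags=0000 LT?F → skip
[3] flags=0000 EQ?F → skip
[4] flags=1010 → (cmp)
[5] flags=1010 HI?T → r1=0xfa
[6] flags=1010 GT?F → skip
[7] flags=1010 LT?T → r1=0x78
[8] flags=0010 → (cmp)
[9] flags=0010 LE?F → skip
[10] flags=0010 GE?T → r2=0x31
[11] flags=0010 LT?F → skip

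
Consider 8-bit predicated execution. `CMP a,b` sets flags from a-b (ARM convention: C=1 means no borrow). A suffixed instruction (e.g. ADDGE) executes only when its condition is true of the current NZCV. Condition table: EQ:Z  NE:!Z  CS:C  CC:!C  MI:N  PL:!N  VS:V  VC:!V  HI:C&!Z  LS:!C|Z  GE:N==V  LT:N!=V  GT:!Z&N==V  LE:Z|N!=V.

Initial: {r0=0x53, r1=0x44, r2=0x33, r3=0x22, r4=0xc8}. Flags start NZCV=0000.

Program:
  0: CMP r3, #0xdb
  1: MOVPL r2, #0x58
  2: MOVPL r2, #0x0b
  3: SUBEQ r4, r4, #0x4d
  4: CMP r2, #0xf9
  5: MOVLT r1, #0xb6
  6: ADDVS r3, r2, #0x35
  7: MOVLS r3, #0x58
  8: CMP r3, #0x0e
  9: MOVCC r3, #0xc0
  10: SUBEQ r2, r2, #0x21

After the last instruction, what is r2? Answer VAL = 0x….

[0] flags=0000 → (cmp)
[1] flags=0000 PL?T → r2=0x58
[2] flags=0000 PL?T → r2=0x0b
[3] flags=0000 EQ?F → skip
[4] flags=0000 → (cmp)
[5] flags=0000 LT?F → skip
[6] flags=0000 VS?F → skip
[7] flags=0000 LS?T → r3=0x58
[8] flags=0010 → (cmp)
[9] flags=0010 CC?F → skip
[10] flags=0010 EQ?F → skip

VAL = 0x0b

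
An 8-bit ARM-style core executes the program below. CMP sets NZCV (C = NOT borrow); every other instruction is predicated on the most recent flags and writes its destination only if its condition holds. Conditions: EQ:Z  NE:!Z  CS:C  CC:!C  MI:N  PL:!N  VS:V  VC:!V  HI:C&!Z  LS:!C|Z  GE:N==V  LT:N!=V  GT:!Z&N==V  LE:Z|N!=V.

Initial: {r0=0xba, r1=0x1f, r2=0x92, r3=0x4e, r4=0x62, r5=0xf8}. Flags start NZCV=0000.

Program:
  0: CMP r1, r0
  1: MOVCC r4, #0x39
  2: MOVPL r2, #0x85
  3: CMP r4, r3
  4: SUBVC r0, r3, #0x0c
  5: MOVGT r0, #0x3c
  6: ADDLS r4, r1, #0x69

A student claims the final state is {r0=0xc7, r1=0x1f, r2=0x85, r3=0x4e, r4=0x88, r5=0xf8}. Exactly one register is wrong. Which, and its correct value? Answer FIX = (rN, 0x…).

FIX = (r0, 0x42)

[0] flags=0000 → (cmp)
[1] flags=0000 CC?T → r4=0x39
[2] flags=0000 PL?T → r2=0x85
[3] flags=1000 → (cmp)
[4] flags=1000 VC?T → r0=0x42
[5] flags=1000 GT?F → skip
[6] flags=1000 LS?T → r4=0x88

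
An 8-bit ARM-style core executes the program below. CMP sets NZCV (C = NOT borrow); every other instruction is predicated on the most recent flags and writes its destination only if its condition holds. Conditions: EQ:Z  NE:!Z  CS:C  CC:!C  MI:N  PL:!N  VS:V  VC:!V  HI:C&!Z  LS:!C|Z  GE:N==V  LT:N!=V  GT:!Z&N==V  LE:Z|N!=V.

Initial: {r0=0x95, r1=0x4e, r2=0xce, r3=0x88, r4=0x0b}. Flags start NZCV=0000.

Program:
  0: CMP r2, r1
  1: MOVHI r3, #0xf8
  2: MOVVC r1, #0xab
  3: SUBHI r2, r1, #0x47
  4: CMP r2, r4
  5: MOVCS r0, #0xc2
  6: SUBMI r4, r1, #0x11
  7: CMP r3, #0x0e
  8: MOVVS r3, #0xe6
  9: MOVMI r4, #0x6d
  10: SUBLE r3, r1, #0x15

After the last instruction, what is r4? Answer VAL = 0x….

[0] flags=1010 → (cmp)
[1] flags=1010 HI?T → r3=0xf8
[2] flags=1010 VC?T → r1=0xab
[3] flags=1010 HI?T → r2=0x64
[4] flags=0010 → (cmp)
[5] flags=0010 CS?T → r0=0xc2
[6] flags=0010 MI?F → skip
[7] flags=1010 → (cmp)
[8] flags=1010 VS?F → skip
[9] flags=1010 MI?T → r4=0x6d
[10] flags=1010 LE?T → r3=0x96

VAL = 0x6d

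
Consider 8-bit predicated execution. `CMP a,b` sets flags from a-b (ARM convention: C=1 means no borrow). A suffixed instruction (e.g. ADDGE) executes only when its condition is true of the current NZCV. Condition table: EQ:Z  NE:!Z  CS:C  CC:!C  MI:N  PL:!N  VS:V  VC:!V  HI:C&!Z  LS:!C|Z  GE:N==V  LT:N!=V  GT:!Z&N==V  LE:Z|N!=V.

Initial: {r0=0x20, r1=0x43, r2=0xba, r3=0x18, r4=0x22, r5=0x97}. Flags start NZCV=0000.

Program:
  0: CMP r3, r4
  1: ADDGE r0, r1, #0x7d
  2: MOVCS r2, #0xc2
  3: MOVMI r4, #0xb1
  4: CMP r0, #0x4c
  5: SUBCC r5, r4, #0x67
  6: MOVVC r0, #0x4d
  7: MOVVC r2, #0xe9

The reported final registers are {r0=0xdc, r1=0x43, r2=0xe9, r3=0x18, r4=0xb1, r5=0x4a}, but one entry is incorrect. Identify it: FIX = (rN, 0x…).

0: ✓ CMP  NZCV=1000
1: · ADDGE
2: · MOVCS
3: ✓ MOVMI  r4←0xb1
4: ✓ CMP  NZCV=1000
5: ✓ SUBCC  r5←0x4a
6: ✓ MOVVC  r0←0x4d
7: ✓ MOVVC  r2←0xe9

FIX = (r0, 0x4d)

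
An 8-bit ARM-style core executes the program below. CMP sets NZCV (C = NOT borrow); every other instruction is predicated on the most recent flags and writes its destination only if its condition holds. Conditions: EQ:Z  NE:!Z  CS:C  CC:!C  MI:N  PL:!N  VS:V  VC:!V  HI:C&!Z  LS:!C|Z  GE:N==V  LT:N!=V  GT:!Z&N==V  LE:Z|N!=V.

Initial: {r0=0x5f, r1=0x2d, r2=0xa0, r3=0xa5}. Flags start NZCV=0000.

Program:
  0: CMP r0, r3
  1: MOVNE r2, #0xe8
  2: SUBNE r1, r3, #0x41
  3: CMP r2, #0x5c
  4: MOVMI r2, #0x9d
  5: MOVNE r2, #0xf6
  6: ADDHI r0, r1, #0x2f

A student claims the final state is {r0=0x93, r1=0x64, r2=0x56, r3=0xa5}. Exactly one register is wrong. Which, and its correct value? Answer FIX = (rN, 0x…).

FIX = (r2, 0xf6)

[0] flags=1001 → (cmp)
[1] flags=1001 NE?T → r2=0xe8
[2] flags=1001 NE?T → r1=0x64
[3] flags=1010 → (cmp)
[4] flags=1010 MI?T → r2=0x9d
[5] flags=1010 NE?T → r2=0xf6
[6] flags=1010 HI?T → r0=0x93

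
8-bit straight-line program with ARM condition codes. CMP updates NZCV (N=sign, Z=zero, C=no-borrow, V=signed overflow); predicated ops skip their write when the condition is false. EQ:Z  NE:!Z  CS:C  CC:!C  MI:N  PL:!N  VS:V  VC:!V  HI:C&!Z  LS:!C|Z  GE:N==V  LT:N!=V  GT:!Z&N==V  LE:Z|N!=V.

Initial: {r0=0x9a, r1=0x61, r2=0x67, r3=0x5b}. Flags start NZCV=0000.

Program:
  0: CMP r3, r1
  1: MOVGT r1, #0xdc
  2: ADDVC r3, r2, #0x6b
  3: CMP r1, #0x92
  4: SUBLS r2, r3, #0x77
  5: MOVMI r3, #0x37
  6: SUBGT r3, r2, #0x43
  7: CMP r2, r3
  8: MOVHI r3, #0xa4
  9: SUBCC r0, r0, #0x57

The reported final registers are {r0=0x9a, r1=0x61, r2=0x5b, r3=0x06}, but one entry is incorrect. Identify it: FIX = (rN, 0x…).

[0] flags=1000 → (cmp)
[1] flags=1000 GT?F → skip
[2] flags=1000 VC?T → r3=0xd2
[3] flags=1001 → (cmp)
[4] flags=1001 LS?T → r2=0x5b
[5] flags=1001 MI?T → r3=0x37
[6] flags=1001 GT?T → r3=0x18
[7] flags=0010 → (cmp)
[8] flags=0010 HI?T → r3=0xa4
[9] flags=0010 CC?F → skip

FIX = (r3, 0xa4)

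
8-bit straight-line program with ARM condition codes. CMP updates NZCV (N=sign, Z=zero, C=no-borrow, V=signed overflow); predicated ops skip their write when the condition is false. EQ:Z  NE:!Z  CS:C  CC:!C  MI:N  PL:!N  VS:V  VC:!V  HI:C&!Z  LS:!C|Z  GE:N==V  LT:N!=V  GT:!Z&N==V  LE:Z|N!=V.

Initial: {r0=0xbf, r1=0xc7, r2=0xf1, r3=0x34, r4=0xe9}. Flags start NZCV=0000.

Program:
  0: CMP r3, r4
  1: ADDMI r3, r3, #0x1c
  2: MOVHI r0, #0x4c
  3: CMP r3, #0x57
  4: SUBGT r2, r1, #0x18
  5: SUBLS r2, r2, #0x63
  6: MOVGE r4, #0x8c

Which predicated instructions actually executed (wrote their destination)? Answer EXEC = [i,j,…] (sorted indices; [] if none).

[0] flags=0000 → (cmp)
[1] flags=0000 MI?F → skip
[2] flags=0000 HI?F → skip
[3] flags=1000 → (cmp)
[4] flags=1000 GT?F → skip
[5] flags=1000 LS?T → r2=0x8e
[6] flags=1000 GE?F → skip

EXEC = [5]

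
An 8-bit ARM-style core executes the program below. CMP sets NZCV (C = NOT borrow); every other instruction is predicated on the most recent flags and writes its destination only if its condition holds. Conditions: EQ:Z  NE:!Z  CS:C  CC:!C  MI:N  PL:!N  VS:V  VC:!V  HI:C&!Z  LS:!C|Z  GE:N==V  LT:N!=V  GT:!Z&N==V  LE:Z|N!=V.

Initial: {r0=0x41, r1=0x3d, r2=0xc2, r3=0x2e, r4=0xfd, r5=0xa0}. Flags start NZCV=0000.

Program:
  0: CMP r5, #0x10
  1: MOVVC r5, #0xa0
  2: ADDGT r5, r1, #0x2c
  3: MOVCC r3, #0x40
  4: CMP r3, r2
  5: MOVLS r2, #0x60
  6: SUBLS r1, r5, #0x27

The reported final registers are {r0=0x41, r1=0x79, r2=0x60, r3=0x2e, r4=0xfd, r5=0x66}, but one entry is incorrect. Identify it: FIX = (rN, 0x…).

FIX = (r5, 0xa0)

[0] flags=1010 → (cmp)
[1] flags=1010 VC?T → r5=0xa0
[2] flags=1010 GT?F → skip
[3] flags=1010 CC?F → skip
[4] flags=0000 → (cmp)
[5] flags=0000 LS?T → r2=0x60
[6] flags=0000 LS?T → r1=0x79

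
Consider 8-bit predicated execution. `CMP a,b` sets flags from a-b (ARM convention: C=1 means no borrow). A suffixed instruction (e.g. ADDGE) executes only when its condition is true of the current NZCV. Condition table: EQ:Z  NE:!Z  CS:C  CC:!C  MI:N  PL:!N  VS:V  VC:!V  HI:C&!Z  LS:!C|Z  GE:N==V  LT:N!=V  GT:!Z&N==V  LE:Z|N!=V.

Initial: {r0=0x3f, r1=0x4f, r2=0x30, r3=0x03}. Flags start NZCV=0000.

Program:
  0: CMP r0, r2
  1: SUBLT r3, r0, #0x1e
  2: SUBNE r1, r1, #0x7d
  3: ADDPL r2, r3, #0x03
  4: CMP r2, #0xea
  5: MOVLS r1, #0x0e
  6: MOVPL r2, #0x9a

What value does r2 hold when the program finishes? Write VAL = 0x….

[0] flags=0010 → (cmp)
[1] flags=0010 LT?F → skip
[2] flags=0010 NE?T → r1=0xd2
[3] flags=0010 PL?T → r2=0x06
[4] flags=0000 → (cmp)
[5] flags=0000 LS?T → r1=0x0e
[6] flags=0000 PL?T → r2=0x9a

VAL = 0x9a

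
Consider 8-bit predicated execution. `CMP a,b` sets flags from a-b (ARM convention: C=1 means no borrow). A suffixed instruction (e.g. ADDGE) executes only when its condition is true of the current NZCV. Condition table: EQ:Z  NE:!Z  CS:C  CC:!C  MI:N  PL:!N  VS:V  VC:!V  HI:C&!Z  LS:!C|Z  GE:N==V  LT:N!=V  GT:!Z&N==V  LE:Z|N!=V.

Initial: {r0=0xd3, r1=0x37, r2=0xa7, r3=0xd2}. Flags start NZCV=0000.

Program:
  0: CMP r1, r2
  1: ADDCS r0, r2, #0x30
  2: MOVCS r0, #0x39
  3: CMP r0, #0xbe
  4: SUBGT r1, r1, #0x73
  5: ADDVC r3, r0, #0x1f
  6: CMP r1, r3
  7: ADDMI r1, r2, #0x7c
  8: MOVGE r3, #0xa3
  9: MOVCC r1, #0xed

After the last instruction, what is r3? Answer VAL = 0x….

[0] flags=1001 → (cmp)
[1] flags=1001 CS?F → skip
[2] flags=1001 CS?F → skip
[3] flags=0010 → (cmp)
[4] flags=0010 GT?T → r1=0xc4
[5] flags=0010 VC?T → r3=0xf2
[6] flags=1000 → (cmp)
[7] flags=1000 MI?T → r1=0x23
[8] flags=1000 GE?F → skip
[9] flags=1000 CC?T → r1=0xed

VAL = 0xf2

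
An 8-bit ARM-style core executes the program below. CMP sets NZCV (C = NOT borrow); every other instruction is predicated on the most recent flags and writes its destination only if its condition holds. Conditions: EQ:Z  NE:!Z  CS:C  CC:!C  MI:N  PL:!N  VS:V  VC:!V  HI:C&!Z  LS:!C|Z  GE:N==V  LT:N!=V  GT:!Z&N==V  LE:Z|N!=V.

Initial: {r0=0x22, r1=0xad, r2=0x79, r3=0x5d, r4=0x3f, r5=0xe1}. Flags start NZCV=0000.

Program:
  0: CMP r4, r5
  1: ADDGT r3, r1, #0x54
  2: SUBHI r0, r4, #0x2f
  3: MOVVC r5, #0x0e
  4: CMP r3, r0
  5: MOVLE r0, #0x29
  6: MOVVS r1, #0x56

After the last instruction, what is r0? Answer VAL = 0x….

0: ✓ CMP  NZCV=0000
1: ✓ ADDGT  r3←0x01
2: · SUBHI
3: ✓ MOVVC  r5←0x0e
4: ✓ CMP  NZCV=1000
5: ✓ MOVLE  r0←0x29
6: · MOVVS

VAL = 0x29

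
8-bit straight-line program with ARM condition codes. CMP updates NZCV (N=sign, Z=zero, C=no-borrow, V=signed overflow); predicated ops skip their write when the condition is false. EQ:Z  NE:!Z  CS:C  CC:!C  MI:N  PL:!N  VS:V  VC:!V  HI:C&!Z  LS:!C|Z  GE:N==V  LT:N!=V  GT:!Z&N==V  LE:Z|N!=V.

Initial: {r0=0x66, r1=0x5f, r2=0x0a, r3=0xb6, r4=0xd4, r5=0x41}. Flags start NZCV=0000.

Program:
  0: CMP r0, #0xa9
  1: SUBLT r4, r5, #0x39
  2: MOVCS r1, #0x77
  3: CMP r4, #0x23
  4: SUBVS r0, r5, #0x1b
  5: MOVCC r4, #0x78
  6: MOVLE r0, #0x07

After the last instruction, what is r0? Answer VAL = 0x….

[0] flags=1001 → (cmp)
[1] flags=1001 LT?F → skip
[2] flags=1001 CS?F → skip
[3] flags=1010 → (cmp)
[4] flags=1010 VS?F → skip
[5] flags=1010 CC?F → skip
[6] flags=1010 LE?T → r0=0x07

VAL = 0x07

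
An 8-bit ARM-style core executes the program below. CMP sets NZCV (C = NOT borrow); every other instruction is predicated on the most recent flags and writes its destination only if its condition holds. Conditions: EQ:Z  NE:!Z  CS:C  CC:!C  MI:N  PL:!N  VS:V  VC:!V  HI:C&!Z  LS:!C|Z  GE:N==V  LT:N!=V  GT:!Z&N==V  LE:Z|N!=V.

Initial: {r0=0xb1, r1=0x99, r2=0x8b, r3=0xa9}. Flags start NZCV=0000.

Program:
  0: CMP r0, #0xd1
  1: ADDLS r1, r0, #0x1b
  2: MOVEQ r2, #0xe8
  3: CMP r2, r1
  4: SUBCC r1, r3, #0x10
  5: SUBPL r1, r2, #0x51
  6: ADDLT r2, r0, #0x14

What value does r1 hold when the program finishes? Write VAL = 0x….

[0] flags=1000 → (cmp)
[1] flags=1000 LS?T → r1=0xcc
[2] flags=1000 EQ?F → skip
[3] flags=1000 → (cmp)
[4] flags=1000 CC?T → r1=0x99
[5] flags=1000 PL?F → skip
[6] flags=1000 LT?T → r2=0xc5

VAL = 0x99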